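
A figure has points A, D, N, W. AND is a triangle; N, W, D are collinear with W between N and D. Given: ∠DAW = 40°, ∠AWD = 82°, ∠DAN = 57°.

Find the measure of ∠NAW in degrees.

∠NAW = 17°

1. ∠ADW = 58°  [△AWD]
2. ∠AWN = 98°  [linear pair at W on ND]
3. ∠ADN = 58°  [W on ray DN]
4. ∠AND = 65°  [△AND]
5. ∠ANW = 65°  [W on ray ND]
6. ∠NAW = 17°  [△ANW]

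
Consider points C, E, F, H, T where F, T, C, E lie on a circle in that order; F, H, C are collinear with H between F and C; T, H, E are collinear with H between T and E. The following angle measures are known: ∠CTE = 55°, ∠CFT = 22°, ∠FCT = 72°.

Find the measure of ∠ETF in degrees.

1. ∠CHT = 53°  [△THC]
2. ∠FHT = 127°  [linear pair at H on FC]
3. ∠ETF = 31°  [△FHT]

∠ETF = 31°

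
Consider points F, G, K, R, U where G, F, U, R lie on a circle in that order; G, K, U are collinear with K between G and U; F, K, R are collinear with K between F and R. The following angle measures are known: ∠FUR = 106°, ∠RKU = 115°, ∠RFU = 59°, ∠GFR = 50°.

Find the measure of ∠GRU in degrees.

∠GRU = 71°

1. ∠FRU = 15°  [△FUR]
2. ∠GUR = 50°  [△UKR]
3. ∠RGU = 59°  [same arc UR]
4. ∠GRU = 71°  [△GUR]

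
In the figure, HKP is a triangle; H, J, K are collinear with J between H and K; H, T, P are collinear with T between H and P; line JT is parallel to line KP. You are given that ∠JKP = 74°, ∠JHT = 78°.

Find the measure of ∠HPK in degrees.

1. ∠HKP = 74°  [J on ray KH]
2. ∠KHP = 78°  [J on HK, T on HP]
3. ∠HPK = 28°  [△HKP]

∠HPK = 28°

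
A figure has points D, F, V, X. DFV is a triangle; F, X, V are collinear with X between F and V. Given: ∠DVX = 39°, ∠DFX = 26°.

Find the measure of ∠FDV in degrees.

1. ∠DVF = 39°  [X on ray VF]
2. ∠DFV = 26°  [X on ray FV]
3. ∠FDV = 115°  [△DFV]

∠FDV = 115°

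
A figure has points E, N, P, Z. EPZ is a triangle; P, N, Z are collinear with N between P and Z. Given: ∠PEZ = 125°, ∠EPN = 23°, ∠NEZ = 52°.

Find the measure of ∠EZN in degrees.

1. ∠EPZ = 23°  [N on ray PZ]
2. ∠EZP = 32°  [△EPZ]
3. ∠EZN = 32°  [N on ray ZP]

∠EZN = 32°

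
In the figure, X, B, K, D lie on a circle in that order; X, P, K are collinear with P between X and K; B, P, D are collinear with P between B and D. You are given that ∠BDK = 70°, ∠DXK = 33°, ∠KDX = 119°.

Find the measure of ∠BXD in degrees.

∠BXD = 103°

1. ∠DBK = 33°  [same arc KD]
2. ∠BKD = 77°  [△BKD]
3. ∠BXD = 103°  [cyclic XBKD, opposite ∠X+∠K]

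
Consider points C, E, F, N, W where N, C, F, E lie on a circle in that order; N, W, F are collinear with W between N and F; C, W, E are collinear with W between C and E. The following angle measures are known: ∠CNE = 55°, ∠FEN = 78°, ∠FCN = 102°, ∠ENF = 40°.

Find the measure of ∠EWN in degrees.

1. ∠CFE = 125°  [cyclic NCFE, opposite ∠N+∠F]
2. ∠EFN = 62°  [△NFE]
3. ∠ECF = 40°  [same arc FE]
4. ∠CEF = 15°  [△CFE]
5. ∠EWF = 103°  [△FWE]
6. ∠EWN = 77°  [linear pair at W on NF]

∠EWN = 77°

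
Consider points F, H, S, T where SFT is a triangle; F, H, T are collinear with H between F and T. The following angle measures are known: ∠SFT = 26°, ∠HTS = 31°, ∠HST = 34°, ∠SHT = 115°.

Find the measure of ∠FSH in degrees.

1. ∠HFS = 26°  [H on ray FT]
2. ∠FHS = 65°  [linear pair at H on FT]
3. ∠FSH = 89°  [△SFH]

∠FSH = 89°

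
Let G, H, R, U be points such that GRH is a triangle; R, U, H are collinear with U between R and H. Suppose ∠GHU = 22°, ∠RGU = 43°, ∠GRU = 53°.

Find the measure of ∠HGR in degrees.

∠HGR = 105°

1. ∠GHR = 22°  [U on ray HR]
2. ∠GRH = 53°  [U on ray RH]
3. ∠HGR = 105°  [△GRH]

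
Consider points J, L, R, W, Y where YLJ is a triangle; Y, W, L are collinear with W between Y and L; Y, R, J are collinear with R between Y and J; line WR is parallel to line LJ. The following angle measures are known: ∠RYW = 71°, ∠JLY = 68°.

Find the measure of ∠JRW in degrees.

∠JRW = 139°

1. ∠JYL = 71°  [W on YL, R on YJ]
2. ∠LJY = 41°  [△YLJ]
3. ∠WRY = 41°  [WR∥LJ, corresponding at R]
4. ∠JRW = 139°  [linear pair at R on YJ]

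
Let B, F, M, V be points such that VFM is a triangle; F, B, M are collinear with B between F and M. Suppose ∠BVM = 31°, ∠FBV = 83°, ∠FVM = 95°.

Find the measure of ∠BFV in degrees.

1. ∠MBV = 97°  [linear pair at B on FM]
2. ∠BMV = 52°  [△VBM]
3. ∠FMV = 52°  [B on ray MF]
4. ∠MFV = 33°  [△VFM]
5. ∠BFV = 33°  [B on ray FM]

∠BFV = 33°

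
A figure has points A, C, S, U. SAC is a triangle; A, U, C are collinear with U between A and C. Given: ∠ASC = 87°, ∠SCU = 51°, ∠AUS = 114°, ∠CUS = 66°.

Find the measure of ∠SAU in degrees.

∠SAU = 42°

1. ∠ACS = 51°  [U on ray CA]
2. ∠CAS = 42°  [△SAC]
3. ∠SAU = 42°  [U on ray AC]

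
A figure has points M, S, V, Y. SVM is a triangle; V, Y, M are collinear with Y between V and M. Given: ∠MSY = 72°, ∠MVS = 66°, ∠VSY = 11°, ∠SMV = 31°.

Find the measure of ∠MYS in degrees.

∠MYS = 77°

1. ∠SVY = 66°  [Y on ray VM]
2. ∠SYV = 103°  [△SVY]
3. ∠MYS = 77°  [linear pair at Y on VM]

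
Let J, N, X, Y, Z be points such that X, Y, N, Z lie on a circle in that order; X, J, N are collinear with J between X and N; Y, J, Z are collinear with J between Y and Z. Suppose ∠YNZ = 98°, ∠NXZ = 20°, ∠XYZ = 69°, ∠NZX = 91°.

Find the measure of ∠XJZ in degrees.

∠XJZ = 131°

1. ∠YXZ = 82°  [cyclic XYNZ, opposite ∠X+∠N]
2. ∠XZY = 29°  [△XYZ]
3. ∠XJZ = 131°  [△XJZ]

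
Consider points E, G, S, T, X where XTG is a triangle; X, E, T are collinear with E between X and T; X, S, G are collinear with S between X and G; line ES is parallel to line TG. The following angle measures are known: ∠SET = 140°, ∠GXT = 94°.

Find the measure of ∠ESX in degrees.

1. ∠SEX = 40°  [linear pair at E on XT]
2. ∠EXS = 94°  [E on XT, S on XG]
3. ∠ESX = 46°  [△XES]

∠ESX = 46°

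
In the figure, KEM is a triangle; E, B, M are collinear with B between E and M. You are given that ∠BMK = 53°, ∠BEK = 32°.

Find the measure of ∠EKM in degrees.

∠EKM = 95°

1. ∠EMK = 53°  [B on ray ME]
2. ∠KEM = 32°  [B on ray EM]
3. ∠EKM = 95°  [△KEM]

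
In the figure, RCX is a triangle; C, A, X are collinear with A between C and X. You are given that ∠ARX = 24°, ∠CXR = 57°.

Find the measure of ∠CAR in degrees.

∠CAR = 81°

1. ∠AXR = 57°  [A on ray XC]
2. ∠RAX = 99°  [△RAX]
3. ∠CAR = 81°  [linear pair at A on CX]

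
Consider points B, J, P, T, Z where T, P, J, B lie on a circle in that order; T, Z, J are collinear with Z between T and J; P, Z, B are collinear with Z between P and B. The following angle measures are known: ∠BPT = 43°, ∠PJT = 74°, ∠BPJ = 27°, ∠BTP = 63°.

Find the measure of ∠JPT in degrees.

1. ∠BJT = 43°  [same arc TB]
2. ∠BTJ = 27°  [same arc JB]
3. ∠JBT = 110°  [△TJB]
4. ∠JPT = 70°  [cyclic TPJB, opposite ∠P+∠B]

∠JPT = 70°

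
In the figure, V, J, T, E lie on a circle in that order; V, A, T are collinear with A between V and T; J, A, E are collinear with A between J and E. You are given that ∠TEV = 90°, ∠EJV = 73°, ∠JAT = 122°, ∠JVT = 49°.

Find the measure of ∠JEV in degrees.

1. ∠ETV = 73°  [same arc VE]
2. ∠EAV = 122°  [vertical angles at A]
3. ∠EVT = 17°  [△VTE]
4. ∠JEV = 41°  [△VAE]

∠JEV = 41°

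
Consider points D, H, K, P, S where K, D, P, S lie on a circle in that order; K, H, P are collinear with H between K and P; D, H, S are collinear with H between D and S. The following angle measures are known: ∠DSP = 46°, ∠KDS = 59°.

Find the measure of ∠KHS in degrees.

∠KHS = 105°

1. ∠KPS = 59°  [same arc KS]
2. ∠PHS = 75°  [△PHS]
3. ∠KHS = 105°  [linear pair at H on KP]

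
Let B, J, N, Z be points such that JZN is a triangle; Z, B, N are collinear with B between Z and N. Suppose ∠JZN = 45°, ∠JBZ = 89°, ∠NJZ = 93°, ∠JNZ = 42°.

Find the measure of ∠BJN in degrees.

1. ∠JBN = 91°  [linear pair at B on ZN]
2. ∠BNJ = 42°  [B on ray NZ]
3. ∠BJN = 47°  [△JBN]

∠BJN = 47°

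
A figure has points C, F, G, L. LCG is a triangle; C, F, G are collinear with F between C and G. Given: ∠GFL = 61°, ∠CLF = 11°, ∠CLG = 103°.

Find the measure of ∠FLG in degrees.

∠FLG = 92°

1. ∠CFL = 119°  [linear pair at F on CG]
2. ∠FCL = 50°  [△LCF]
3. ∠GCL = 50°  [F on ray CG]
4. ∠CGL = 27°  [△LCG]
5. ∠FGL = 27°  [F on ray GC]
6. ∠FLG = 92°  [△LFG]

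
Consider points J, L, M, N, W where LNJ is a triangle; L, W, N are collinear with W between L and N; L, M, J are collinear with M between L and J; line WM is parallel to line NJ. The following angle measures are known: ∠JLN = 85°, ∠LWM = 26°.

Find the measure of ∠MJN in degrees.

1. ∠MLW = 85°  [W on LN, M on LJ]
2. ∠LMW = 69°  [△LWM]
3. ∠JMW = 111°  [linear pair at M on LJ]
4. ∠MJN = 69°  [WM∥NJ, co-interior at J–M]

∠MJN = 69°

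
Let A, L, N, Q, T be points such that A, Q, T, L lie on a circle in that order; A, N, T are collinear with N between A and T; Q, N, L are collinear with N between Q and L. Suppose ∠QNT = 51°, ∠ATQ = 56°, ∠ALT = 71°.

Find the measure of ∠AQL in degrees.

∠AQL = 36°

1. ∠ANQ = 129°  [linear pair at N on AT]
2. ∠AQT = 109°  [cyclic AQTL, opposite ∠Q+∠L]
3. ∠QAT = 15°  [△AQT]
4. ∠AQL = 36°  [△ANQ]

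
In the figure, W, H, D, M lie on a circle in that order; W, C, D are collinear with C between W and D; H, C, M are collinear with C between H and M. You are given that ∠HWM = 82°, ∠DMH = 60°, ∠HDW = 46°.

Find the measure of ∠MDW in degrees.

1. ∠HDM = 98°  [cyclic WHDM, opposite ∠W+∠D]
2. ∠DWH = 60°  [same arc HD]
3. ∠DHM = 22°  [△HDM]
4. ∠DHW = 74°  [△WHD]
5. ∠DWM = 22°  [same arc DM]
6. ∠DMW = 106°  [cyclic WHDM, opposite ∠H+∠M]
7. ∠MDW = 52°  [△WDM]

∠MDW = 52°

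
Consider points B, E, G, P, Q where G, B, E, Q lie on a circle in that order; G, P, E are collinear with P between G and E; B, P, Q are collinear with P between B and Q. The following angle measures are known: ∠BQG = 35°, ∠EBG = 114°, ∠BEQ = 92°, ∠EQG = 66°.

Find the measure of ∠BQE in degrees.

1. ∠BEG = 35°  [same arc GB]
2. ∠BGE = 31°  [△GBE]
3. ∠BQE = 31°  [same arc BE]

∠BQE = 31°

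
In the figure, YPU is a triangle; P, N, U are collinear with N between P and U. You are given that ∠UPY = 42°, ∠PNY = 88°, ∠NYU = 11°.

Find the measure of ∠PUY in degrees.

∠PUY = 77°

1. ∠UNY = 92°  [linear pair at N on PU]
2. ∠NUY = 77°  [△YNU]
3. ∠PUY = 77°  [N on ray UP]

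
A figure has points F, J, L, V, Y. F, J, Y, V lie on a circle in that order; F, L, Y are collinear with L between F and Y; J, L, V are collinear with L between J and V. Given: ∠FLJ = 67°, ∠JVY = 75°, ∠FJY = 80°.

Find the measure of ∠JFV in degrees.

∠JFV = 117°

1. ∠JFY = 75°  [same arc JY]
2. ∠FYJ = 25°  [△FJY]
3. ∠FJV = 38°  [△FLJ]
4. ∠FVJ = 25°  [same arc FJ]
5. ∠JFV = 117°  [△FJV]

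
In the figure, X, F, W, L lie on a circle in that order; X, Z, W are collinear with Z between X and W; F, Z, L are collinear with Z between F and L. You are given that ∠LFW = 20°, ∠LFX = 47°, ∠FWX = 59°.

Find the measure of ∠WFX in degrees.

∠WFX = 67°

1. ∠LXW = 20°  [same arc WL]
2. ∠LWX = 47°  [same arc XL]
3. ∠WLX = 113°  [△XWL]
4. ∠WFX = 67°  [cyclic XFWL, opposite ∠F+∠L]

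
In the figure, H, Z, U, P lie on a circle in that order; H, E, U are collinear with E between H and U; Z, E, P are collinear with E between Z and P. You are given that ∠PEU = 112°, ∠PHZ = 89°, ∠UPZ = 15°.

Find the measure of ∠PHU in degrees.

1. ∠PUZ = 91°  [cyclic HZUP, opposite ∠H+∠U]
2. ∠PZU = 74°  [△ZUP]
3. ∠PHU = 74°  [same arc UP]

∠PHU = 74°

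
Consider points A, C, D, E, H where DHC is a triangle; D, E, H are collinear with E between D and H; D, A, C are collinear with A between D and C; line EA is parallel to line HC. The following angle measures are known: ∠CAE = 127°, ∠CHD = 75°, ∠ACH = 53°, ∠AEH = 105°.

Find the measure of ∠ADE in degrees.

∠ADE = 52°

1. ∠DAE = 53°  [linear pair at A on DC]
2. ∠AED = 75°  [EA∥HC, corresponding at E]
3. ∠ADE = 52°  [△DEA]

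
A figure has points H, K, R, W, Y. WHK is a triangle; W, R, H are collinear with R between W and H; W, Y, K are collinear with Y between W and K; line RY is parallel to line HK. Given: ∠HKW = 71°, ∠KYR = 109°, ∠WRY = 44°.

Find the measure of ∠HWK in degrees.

1. ∠RYW = 71°  [RY∥HK, corresponding at Y]
2. ∠RWY = 65°  [△WRY]
3. ∠HWK = 65°  [R on WH, Y on WK]

∠HWK = 65°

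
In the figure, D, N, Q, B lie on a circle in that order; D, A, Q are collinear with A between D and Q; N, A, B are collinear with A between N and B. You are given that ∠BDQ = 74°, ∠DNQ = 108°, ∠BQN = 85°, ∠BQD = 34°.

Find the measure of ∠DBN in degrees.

1. ∠BDN = 95°  [cyclic DNQB, opposite ∠D+∠Q]
2. ∠BND = 34°  [same arc DB]
3. ∠DBN = 51°  [△DNB]

∠DBN = 51°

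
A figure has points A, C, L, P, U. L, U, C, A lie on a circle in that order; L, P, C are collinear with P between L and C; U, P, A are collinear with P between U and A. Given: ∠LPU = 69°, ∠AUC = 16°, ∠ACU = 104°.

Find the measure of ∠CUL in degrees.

1. ∠CPU = 111°  [linear pair at P on LC]
2. ∠CAU = 60°  [△UCA]
3. ∠LCU = 53°  [△UPC]
4. ∠CLU = 60°  [same arc UC]
5. ∠CUL = 67°  [△LUC]

∠CUL = 67°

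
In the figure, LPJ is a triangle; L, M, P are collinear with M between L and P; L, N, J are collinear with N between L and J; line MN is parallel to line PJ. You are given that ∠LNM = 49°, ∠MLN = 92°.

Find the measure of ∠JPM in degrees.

∠JPM = 39°

1. ∠LMN = 39°  [△LMN]
2. ∠NMP = 141°  [linear pair at M on LP]
3. ∠JPM = 39°  [MN∥PJ, co-interior at P–M]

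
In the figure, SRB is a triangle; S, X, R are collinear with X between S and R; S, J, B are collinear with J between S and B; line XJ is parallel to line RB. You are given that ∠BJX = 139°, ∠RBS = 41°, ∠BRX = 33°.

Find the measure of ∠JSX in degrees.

1. ∠BRS = 33°  [X on ray RS]
2. ∠BSR = 106°  [△SRB]
3. ∠JSX = 106°  [X on SR, J on SB]

∠JSX = 106°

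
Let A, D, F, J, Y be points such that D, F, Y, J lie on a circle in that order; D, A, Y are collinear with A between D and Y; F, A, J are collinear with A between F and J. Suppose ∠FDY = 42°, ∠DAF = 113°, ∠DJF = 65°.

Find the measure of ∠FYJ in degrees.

1. ∠DFJ = 25°  [△DAF]
2. ∠FDJ = 90°  [△DFJ]
3. ∠FYJ = 90°  [cyclic DFYJ, opposite ∠D+∠Y]

∠FYJ = 90°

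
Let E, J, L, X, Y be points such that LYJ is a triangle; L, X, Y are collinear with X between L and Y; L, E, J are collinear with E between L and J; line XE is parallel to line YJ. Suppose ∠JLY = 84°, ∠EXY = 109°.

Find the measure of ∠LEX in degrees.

∠LEX = 25°

1. ∠ELX = 84°  [X on LY, E on LJ]
2. ∠EXL = 71°  [linear pair at X on LY]
3. ∠LEX = 25°  [△LXE]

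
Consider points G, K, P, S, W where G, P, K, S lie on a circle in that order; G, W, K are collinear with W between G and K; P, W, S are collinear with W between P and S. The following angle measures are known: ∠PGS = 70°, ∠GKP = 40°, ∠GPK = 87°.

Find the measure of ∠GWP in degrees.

1. ∠GSP = 40°  [same arc GP]
2. ∠KGP = 53°  [△GPK]
3. ∠GPS = 70°  [△GPS]
4. ∠GWP = 57°  [△GWP]

∠GWP = 57°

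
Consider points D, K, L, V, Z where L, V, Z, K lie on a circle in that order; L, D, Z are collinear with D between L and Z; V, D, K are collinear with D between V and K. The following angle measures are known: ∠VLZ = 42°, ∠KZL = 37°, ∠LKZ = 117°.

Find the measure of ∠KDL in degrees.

∠KDL = 79°

1. ∠VKZ = 42°  [same arc VZ]
2. ∠KDZ = 101°  [△ZDK]
3. ∠KDL = 79°  [linear pair at D on LZ]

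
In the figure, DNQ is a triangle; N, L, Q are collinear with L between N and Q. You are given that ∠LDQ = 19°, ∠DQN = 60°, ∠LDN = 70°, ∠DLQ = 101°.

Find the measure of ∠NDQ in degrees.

1. ∠DLN = 79°  [linear pair at L on NQ]
2. ∠DNL = 31°  [△DNL]
3. ∠DNQ = 31°  [L on ray NQ]
4. ∠NDQ = 89°  [△DNQ]

∠NDQ = 89°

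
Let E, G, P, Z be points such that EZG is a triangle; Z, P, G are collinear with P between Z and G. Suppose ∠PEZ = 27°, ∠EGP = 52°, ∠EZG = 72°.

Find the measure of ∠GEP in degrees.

1. ∠EZP = 72°  [P on ray ZG]
2. ∠EPZ = 81°  [△EZP]
3. ∠EPG = 99°  [linear pair at P on ZG]
4. ∠GEP = 29°  [△EPG]

∠GEP = 29°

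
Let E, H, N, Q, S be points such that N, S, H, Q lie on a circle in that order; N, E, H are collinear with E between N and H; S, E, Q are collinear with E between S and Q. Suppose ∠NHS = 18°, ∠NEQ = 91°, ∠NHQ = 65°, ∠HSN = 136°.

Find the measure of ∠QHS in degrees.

∠QHS = 83°

1. ∠HES = 91°  [vertical angles at E]
2. ∠HEQ = 89°  [linear pair at E on NH]
3. ∠HQS = 26°  [△HEQ]
4. ∠HSQ = 71°  [△SEH]
5. ∠QHS = 83°  [△SHQ]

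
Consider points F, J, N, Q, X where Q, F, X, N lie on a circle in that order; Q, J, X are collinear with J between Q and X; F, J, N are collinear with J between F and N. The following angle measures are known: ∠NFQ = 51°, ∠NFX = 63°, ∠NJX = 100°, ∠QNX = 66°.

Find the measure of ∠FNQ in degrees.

∠FNQ = 37°

1. ∠NQX = 63°  [same arc XN]
2. ∠NJQ = 80°  [linear pair at J on QX]
3. ∠FNQ = 37°  [△QJN]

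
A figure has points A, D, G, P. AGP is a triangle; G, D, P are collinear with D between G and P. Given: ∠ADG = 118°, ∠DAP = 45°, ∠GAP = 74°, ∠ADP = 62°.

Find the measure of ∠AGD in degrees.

1. ∠APD = 73°  [△ADP]
2. ∠APG = 73°  [D on ray PG]
3. ∠AGP = 33°  [△AGP]
4. ∠AGD = 33°  [D on ray GP]

∠AGD = 33°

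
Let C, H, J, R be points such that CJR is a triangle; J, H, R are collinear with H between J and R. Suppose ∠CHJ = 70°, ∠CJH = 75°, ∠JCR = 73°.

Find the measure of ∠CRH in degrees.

1. ∠CJR = 75°  [H on ray JR]
2. ∠CRJ = 32°  [△CJR]
3. ∠CRH = 32°  [H on ray RJ]

∠CRH = 32°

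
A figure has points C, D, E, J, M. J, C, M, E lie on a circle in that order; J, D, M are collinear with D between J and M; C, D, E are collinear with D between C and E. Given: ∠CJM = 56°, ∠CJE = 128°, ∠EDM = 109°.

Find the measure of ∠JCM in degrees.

∠JCM = 87°

1. ∠CEM = 56°  [same arc CM]
2. ∠CME = 52°  [cyclic JCME, opposite ∠J+∠M]
3. ∠CDJ = 109°  [vertical angles at D]
4. ∠ECM = 72°  [△CME]
5. ∠CDM = 71°  [linear pair at D on JM]
6. ∠CMJ = 37°  [△CDM]
7. ∠JCM = 87°  [△JCM]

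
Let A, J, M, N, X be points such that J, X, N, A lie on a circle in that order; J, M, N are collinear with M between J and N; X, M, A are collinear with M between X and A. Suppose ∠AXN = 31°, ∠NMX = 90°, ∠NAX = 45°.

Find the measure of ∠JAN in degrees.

1. ∠JNX = 59°  [△XMN]
2. ∠NJX = 45°  [same arc XN]
3. ∠JXN = 76°  [△JXN]
4. ∠JAN = 104°  [cyclic JXNA, opposite ∠X+∠A]

∠JAN = 104°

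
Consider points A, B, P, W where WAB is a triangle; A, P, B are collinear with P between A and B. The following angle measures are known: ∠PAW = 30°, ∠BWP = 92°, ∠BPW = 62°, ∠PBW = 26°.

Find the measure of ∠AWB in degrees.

∠AWB = 124°

1. ∠BAW = 30°  [P on ray AB]
2. ∠ABW = 26°  [P on ray BA]
3. ∠AWB = 124°  [△WAB]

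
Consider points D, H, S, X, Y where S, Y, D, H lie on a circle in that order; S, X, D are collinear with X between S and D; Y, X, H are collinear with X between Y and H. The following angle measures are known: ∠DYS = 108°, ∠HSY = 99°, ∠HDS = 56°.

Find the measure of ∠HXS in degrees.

1. ∠DHS = 72°  [cyclic SYDH, opposite ∠Y+∠H]
2. ∠HYS = 56°  [same arc SH]
3. ∠DSH = 52°  [△SDH]
4. ∠SHY = 25°  [△SYH]
5. ∠HXS = 103°  [△SXH]

∠HXS = 103°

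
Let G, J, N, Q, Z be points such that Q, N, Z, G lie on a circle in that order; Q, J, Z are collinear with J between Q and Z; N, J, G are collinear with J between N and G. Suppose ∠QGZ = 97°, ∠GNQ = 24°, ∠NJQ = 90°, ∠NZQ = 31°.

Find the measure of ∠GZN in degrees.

∠GZN = 55°

1. ∠GZQ = 24°  [same arc QG]
2. ∠GJZ = 90°  [vertical angles at J]
3. ∠NJZ = 90°  [linear pair at J on QZ]
4. ∠GNZ = 59°  [△NJZ]
5. ∠NGZ = 66°  [△ZJG]
6. ∠GZN = 55°  [△NZG]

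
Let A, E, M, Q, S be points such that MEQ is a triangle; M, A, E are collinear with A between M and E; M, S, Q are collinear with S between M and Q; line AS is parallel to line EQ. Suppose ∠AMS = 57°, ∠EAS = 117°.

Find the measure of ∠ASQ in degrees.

1. ∠MAS = 63°  [linear pair at A on ME]
2. ∠ASM = 60°  [△MAS]
3. ∠ASQ = 120°  [linear pair at S on MQ]

∠ASQ = 120°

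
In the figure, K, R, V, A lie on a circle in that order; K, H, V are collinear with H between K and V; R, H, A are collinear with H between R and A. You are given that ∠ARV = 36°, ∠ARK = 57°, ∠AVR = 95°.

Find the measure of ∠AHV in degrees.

1. ∠RAV = 49°  [△RVA]
2. ∠AVK = 57°  [same arc KA]
3. ∠AHV = 74°  [△VHA]

∠AHV = 74°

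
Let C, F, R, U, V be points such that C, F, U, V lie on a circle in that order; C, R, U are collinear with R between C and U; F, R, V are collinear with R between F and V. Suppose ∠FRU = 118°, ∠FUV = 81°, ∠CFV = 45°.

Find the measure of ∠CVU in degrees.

∠CVU = 109°

1. ∠CRV = 118°  [vertical angles at R]
2. ∠FCV = 99°  [cyclic CFUV, opposite ∠C+∠U]
3. ∠CUV = 45°  [same arc CV]
4. ∠CVF = 36°  [△CFV]
5. ∠UCV = 26°  [△CRV]
6. ∠CVU = 109°  [△CUV]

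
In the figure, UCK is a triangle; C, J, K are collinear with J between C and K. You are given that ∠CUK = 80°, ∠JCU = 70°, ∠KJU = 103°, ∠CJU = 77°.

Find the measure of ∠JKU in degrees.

∠JKU = 30°

1. ∠KCU = 70°  [J on ray CK]
2. ∠CKU = 30°  [△UCK]
3. ∠JKU = 30°  [J on ray KC]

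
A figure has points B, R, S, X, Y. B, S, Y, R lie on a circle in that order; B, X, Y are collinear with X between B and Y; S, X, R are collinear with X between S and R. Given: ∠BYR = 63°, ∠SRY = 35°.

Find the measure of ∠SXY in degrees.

1. ∠BSR = 63°  [same arc BR]
2. ∠SBY = 35°  [same arc SY]
3. ∠BXS = 82°  [△BXS]
4. ∠SXY = 98°  [linear pair at X on BY]

∠SXY = 98°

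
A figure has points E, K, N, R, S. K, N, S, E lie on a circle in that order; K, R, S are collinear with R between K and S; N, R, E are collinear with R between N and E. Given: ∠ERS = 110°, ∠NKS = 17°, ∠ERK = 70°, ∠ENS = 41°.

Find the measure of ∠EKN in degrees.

1. ∠NES = 17°  [same arc NS]
2. ∠ESN = 122°  [△NSE]
3. ∠EKN = 58°  [cyclic KNSE, opposite ∠K+∠S]

∠EKN = 58°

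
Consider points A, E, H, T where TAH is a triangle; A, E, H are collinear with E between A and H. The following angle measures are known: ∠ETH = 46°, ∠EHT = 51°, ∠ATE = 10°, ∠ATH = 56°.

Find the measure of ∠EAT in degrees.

∠EAT = 73°

1. ∠AHT = 51°  [E on ray HA]
2. ∠HAT = 73°  [△TAH]
3. ∠EAT = 73°  [E on ray AH]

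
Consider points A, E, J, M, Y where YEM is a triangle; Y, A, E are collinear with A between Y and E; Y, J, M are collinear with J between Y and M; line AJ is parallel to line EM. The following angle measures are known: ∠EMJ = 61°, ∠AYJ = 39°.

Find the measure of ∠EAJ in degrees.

∠EAJ = 100°

1. ∠EMY = 61°  [J on ray MY]
2. ∠EYM = 39°  [A on YE, J on YM]
3. ∠MEY = 80°  [△YEM]
4. ∠JAY = 80°  [AJ∥EM, corresponding at A]
5. ∠EAJ = 100°  [linear pair at A on YE]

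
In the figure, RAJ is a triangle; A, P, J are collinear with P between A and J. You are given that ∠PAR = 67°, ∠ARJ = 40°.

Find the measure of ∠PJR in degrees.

∠PJR = 73°

1. ∠JAR = 67°  [P on ray AJ]
2. ∠AJR = 73°  [△RAJ]
3. ∠PJR = 73°  [P on ray JA]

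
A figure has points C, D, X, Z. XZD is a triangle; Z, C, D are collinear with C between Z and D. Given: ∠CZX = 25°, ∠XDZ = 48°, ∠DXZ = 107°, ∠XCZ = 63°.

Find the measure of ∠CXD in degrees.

1. ∠CDX = 48°  [C on ray DZ]
2. ∠DCX = 117°  [linear pair at C on ZD]
3. ∠CXD = 15°  [△XCD]

∠CXD = 15°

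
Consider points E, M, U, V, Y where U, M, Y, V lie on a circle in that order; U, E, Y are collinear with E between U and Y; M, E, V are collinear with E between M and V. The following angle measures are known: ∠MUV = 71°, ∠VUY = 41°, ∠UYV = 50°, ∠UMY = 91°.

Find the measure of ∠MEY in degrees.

1. ∠VMY = 41°  [same arc YV]
2. ∠UMV = 50°  [same arc UV]
3. ∠MVU = 59°  [△UMV]
4. ∠MYU = 59°  [same arc UM]
5. ∠MEY = 80°  [△MEY]

∠MEY = 80°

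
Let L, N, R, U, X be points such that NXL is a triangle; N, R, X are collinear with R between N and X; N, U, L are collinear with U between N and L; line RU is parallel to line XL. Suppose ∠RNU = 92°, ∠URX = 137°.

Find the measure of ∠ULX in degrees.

∠ULX = 45°

1. ∠NRU = 43°  [linear pair at R on NX]
2. ∠NUR = 45°  [△NRU]
3. ∠LUR = 135°  [linear pair at U on NL]
4. ∠ULX = 45°  [RU∥XL, co-interior at L–U]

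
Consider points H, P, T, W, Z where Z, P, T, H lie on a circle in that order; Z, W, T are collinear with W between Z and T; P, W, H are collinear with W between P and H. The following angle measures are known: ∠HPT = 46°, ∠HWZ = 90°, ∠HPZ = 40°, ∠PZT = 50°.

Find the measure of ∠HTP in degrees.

∠HTP = 84°

1. ∠HZT = 46°  [same arc TH]
2. ∠PHZ = 44°  [△ZWH]
3. ∠HZP = 96°  [△ZPH]
4. ∠HTP = 84°  [cyclic ZPTH, opposite ∠Z+∠T]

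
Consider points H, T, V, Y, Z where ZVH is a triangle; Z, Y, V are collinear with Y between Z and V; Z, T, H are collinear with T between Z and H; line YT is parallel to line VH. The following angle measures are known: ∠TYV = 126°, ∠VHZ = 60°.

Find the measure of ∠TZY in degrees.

∠TZY = 66°

1. ∠TYZ = 54°  [linear pair at Y on ZV]
2. ∠YTZ = 60°  [YT∥VH, corresponding at T]
3. ∠TZY = 66°  [△ZYT]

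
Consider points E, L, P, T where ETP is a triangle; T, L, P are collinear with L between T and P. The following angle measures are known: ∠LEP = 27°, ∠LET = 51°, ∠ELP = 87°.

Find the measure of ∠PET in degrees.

∠PET = 78°

1. ∠EPL = 66°  [△ELP]
2. ∠ELT = 93°  [linear pair at L on TP]
3. ∠EPT = 66°  [L on ray PT]
4. ∠ETL = 36°  [△ETL]
5. ∠ETP = 36°  [L on ray TP]
6. ∠PET = 78°  [△ETP]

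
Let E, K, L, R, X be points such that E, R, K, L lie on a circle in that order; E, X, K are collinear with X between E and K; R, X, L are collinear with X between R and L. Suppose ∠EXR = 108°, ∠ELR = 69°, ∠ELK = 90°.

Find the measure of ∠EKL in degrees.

1. ∠KXL = 108°  [vertical angles at X]
2. ∠EXL = 72°  [linear pair at X on EK]
3. ∠KEL = 39°  [△EXL]
4. ∠EKL = 51°  [△EKL]

∠EKL = 51°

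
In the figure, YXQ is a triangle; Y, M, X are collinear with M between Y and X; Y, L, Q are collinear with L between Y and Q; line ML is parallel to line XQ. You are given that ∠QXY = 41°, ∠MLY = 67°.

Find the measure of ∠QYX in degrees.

∠QYX = 72°

1. ∠LMY = 41°  [ML∥XQ, corresponding at M]
2. ∠LYM = 72°  [△YML]
3. ∠QYX = 72°  [M on YX, L on YQ]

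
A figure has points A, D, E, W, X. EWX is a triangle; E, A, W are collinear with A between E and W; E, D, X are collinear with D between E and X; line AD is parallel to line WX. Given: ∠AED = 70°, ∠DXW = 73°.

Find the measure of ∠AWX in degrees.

1. ∠WEX = 70°  [A on EW, D on EX]
2. ∠EXW = 73°  [D on ray XE]
3. ∠EWX = 37°  [△EWX]
4. ∠AWX = 37°  [A on ray WE]

∠AWX = 37°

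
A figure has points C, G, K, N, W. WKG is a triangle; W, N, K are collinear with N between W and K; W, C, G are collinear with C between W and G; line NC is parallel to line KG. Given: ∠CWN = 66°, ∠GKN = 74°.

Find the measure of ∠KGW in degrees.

∠KGW = 40°

1. ∠GWK = 66°  [N on WK, C on WG]
2. ∠GKW = 74°  [N on ray KW]
3. ∠KGW = 40°  [△WKG]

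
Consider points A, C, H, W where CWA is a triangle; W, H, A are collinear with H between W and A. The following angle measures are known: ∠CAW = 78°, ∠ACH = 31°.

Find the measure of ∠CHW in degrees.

∠CHW = 109°

1. ∠CAH = 78°  [H on ray AW]
2. ∠AHC = 71°  [△CHA]
3. ∠CHW = 109°  [linear pair at H on WA]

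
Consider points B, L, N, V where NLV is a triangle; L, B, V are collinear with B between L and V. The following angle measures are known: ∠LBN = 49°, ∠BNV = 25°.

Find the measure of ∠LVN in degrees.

∠LVN = 24°

1. ∠NBV = 131°  [linear pair at B on LV]
2. ∠BVN = 24°  [△NBV]
3. ∠LVN = 24°  [B on ray VL]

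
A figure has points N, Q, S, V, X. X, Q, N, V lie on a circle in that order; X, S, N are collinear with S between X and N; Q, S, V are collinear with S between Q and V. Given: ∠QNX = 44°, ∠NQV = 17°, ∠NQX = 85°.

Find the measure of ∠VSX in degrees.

1. ∠QVX = 44°  [same arc XQ]
2. ∠NXV = 17°  [same arc NV]
3. ∠VSX = 119°  [△XSV]

∠VSX = 119°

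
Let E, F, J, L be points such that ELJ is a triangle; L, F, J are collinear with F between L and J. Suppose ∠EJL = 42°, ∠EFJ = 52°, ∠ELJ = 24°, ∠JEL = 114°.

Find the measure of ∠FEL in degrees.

1. ∠EFL = 128°  [linear pair at F on LJ]
2. ∠ELF = 24°  [F on ray LJ]
3. ∠FEL = 28°  [△ELF]

∠FEL = 28°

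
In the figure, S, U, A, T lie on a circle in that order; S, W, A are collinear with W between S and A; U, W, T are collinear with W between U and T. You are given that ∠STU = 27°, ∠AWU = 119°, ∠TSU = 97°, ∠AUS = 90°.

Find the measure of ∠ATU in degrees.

∠ATU = 63°

1. ∠SAU = 27°  [same arc SU]
2. ∠AUT = 34°  [△UWA]
3. ∠TAU = 83°  [cyclic SUAT, opposite ∠S+∠A]
4. ∠ATU = 63°  [△UAT]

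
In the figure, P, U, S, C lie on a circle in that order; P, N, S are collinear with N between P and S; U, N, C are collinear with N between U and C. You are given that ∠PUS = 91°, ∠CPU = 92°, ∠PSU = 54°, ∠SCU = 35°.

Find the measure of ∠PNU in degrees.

∠PNU = 111°

1. ∠SPU = 35°  [△PUS]
2. ∠PCU = 54°  [same arc PU]
3. ∠CUP = 34°  [△PUC]
4. ∠PNU = 111°  [△PNU]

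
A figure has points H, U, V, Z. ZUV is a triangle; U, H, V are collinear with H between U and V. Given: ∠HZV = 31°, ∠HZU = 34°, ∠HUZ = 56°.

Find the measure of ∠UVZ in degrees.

∠UVZ = 59°

1. ∠UHZ = 90°  [△ZUH]
2. ∠VHZ = 90°  [linear pair at H on UV]
3. ∠HVZ = 59°  [△ZHV]
4. ∠UVZ = 59°  [H on ray VU]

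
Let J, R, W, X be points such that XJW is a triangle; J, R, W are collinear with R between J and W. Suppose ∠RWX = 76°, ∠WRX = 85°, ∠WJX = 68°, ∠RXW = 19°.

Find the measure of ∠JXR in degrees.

∠JXR = 17°

1. ∠JRX = 95°  [linear pair at R on JW]
2. ∠RJX = 68°  [R on ray JW]
3. ∠JXR = 17°  [△XJR]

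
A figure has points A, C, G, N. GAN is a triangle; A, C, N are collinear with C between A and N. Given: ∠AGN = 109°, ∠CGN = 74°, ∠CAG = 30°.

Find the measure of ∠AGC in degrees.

∠AGC = 35°

1. ∠GAN = 30°  [C on ray AN]
2. ∠ANG = 41°  [△GAN]
3. ∠CNG = 41°  [C on ray NA]
4. ∠GCN = 65°  [△GCN]
5. ∠ACG = 115°  [linear pair at C on AN]
6. ∠AGC = 35°  [△GAC]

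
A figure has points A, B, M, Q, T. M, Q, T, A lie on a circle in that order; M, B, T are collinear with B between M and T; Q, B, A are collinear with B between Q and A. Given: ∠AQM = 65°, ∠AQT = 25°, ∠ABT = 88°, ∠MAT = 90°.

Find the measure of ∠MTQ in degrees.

∠MTQ = 63°

1. ∠MBQ = 88°  [vertical angles at B]
2. ∠MQT = 90°  [cyclic MQTA, opposite ∠Q+∠A]
3. ∠QMT = 27°  [△MBQ]
4. ∠MTQ = 63°  [△MQT]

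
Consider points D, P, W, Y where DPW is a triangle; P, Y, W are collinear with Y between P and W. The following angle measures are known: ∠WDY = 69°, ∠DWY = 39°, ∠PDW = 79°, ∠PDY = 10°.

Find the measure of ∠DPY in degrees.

∠DPY = 62°

1. ∠DWP = 39°  [Y on ray WP]
2. ∠DPW = 62°  [△DPW]
3. ∠DPY = 62°  [Y on ray PW]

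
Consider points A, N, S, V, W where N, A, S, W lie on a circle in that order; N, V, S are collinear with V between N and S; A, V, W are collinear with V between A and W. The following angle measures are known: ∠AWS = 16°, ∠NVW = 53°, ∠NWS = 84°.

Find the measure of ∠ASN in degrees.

∠ASN = 68°

1. ∠ANS = 16°  [same arc AS]
2. ∠NAS = 96°  [cyclic NASW, opposite ∠A+∠W]
3. ∠ASN = 68°  [△NAS]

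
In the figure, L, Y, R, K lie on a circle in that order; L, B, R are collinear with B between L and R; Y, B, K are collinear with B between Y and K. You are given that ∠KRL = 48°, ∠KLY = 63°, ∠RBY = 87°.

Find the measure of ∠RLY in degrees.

1. ∠KYL = 48°  [same arc LK]
2. ∠LBY = 93°  [linear pair at B on LR]
3. ∠RLY = 39°  [△LBY]

∠RLY = 39°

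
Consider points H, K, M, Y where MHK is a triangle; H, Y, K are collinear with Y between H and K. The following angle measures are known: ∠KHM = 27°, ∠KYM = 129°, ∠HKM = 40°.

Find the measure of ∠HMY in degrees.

∠HMY = 102°

1. ∠MHY = 27°  [Y on ray HK]
2. ∠HYM = 51°  [linear pair at Y on HK]
3. ∠HMY = 102°  [△MHY]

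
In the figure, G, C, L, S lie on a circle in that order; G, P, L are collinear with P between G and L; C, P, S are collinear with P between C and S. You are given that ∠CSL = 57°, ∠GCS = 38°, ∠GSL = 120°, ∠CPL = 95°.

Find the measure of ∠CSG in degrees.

∠CSG = 63°

1. ∠GLS = 38°  [same arc GS]
2. ∠LGS = 22°  [△GLS]
3. ∠GPS = 95°  [vertical angles at P]
4. ∠CSG = 63°  [△GPS]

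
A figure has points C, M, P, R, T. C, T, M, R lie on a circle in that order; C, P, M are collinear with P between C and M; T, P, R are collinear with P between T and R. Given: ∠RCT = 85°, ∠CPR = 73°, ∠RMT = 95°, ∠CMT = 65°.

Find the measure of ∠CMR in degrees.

1. ∠CRT = 65°  [same arc CT]
2. ∠CTR = 30°  [△CTR]
3. ∠CMR = 30°  [same arc CR]

∠CMR = 30°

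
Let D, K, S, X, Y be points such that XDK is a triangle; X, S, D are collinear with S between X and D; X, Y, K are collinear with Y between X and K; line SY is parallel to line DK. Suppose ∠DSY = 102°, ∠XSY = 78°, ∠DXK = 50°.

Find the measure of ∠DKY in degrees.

1. ∠KDX = 78°  [SY∥DK, corresponding at S]
2. ∠DKX = 52°  [△XDK]
3. ∠DKY = 52°  [Y on ray KX]

∠DKY = 52°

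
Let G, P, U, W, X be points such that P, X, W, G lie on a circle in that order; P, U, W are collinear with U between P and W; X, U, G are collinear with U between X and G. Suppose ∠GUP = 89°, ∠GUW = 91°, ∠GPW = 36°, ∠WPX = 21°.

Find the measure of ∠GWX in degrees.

∠GWX = 123°

1. ∠GXW = 36°  [same arc WG]
2. ∠WGX = 21°  [same arc XW]
3. ∠GWX = 123°  [△XWG]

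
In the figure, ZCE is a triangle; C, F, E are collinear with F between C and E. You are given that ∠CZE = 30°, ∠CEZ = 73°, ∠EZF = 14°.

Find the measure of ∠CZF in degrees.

∠CZF = 16°

1. ∠ECZ = 77°  [△ZCE]
2. ∠FEZ = 73°  [F on ray EC]
3. ∠EFZ = 93°  [△ZFE]
4. ∠FCZ = 77°  [F on ray CE]
5. ∠CFZ = 87°  [linear pair at F on CE]
6. ∠CZF = 16°  [△ZCF]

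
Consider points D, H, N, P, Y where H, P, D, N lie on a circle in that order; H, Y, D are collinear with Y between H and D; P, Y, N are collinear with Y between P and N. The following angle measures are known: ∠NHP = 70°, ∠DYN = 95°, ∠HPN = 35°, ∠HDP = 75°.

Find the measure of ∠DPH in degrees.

∠DPH = 55°

1. ∠HYP = 95°  [vertical angles at Y]
2. ∠DHP = 50°  [△HYP]
3. ∠DPH = 55°  [△HPD]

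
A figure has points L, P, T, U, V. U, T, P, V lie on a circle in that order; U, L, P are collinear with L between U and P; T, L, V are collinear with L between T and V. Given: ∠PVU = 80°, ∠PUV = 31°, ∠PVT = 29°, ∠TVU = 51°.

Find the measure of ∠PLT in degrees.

∠PLT = 98°

1. ∠PTV = 31°  [same arc PV]
2. ∠TPU = 51°  [same arc UT]
3. ∠PLT = 98°  [△TLP]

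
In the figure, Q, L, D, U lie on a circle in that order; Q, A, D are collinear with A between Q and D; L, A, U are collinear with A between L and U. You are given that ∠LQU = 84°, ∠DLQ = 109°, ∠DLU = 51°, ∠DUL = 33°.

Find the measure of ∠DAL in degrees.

∠DAL = 91°

1. ∠DQL = 33°  [same arc LD]
2. ∠LDQ = 38°  [△QLD]
3. ∠DAL = 91°  [△LAD]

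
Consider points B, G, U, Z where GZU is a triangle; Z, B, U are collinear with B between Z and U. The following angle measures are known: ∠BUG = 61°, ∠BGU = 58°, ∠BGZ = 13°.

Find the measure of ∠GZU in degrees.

∠GZU = 48°

1. ∠GBU = 61°  [△GBU]
2. ∠GBZ = 119°  [linear pair at B on ZU]
3. ∠BZG = 48°  [△GZB]
4. ∠GZU = 48°  [B on ray ZU]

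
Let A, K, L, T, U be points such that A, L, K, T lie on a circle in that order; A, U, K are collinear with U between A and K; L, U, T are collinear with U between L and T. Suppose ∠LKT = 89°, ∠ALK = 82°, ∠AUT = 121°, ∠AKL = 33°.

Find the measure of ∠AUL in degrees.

∠AUL = 59°

1. ∠LAT = 91°  [cyclic ALKT, opposite ∠A+∠K]
2. ∠KAL = 65°  [△ALK]
3. ∠ATL = 33°  [same arc AL]
4. ∠ALT = 56°  [△ALT]
5. ∠AUL = 59°  [△AUL]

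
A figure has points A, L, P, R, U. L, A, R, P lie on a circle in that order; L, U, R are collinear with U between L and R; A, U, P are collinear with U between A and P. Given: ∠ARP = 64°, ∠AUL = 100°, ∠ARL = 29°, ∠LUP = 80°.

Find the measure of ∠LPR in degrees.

1. ∠ALP = 116°  [cyclic LARP, opposite ∠L+∠R]
2. ∠APL = 29°  [same arc LA]
3. ∠PLR = 71°  [△LUP]
4. ∠LAP = 35°  [△LAP]
5. ∠LRP = 35°  [same arc LP]
6. ∠LPR = 74°  [△LRP]

∠LPR = 74°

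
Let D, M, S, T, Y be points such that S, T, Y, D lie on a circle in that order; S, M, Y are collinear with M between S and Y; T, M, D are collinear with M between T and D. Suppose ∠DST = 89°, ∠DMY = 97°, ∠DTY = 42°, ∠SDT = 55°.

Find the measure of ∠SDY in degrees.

∠SDY = 102°

1. ∠DTS = 36°  [△STD]
2. ∠DSY = 42°  [same arc YD]
3. ∠DYS = 36°  [same arc SD]
4. ∠SDY = 102°  [△SYD]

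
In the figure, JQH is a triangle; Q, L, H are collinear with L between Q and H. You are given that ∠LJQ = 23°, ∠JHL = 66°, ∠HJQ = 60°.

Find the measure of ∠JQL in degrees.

1. ∠JHQ = 66°  [L on ray HQ]
2. ∠HQJ = 54°  [△JQH]
3. ∠JQL = 54°  [L on ray QH]

∠JQL = 54°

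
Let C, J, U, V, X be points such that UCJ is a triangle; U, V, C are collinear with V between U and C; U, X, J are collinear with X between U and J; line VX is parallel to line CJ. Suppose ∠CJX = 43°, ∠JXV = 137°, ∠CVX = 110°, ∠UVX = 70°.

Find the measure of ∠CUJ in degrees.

∠CUJ = 67°

1. ∠CJU = 43°  [X on ray JU]
2. ∠JCU = 70°  [VX∥CJ, corresponding at V]
3. ∠CUJ = 67°  [△UCJ]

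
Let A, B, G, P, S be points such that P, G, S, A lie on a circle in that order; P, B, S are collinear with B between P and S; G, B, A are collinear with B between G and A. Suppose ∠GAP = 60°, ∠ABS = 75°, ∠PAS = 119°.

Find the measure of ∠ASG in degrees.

∠ASG = 106°

1. ∠GSP = 60°  [same arc PG]
2. ∠GBP = 75°  [vertical angles at B]
3. ∠PGS = 61°  [cyclic PGSA, opposite ∠G+∠A]
4. ∠GPS = 59°  [△PGS]
5. ∠GBS = 105°  [linear pair at B on PS]
6. ∠GAS = 59°  [same arc GS]
7. ∠AGS = 15°  [△GBS]
8. ∠ASG = 106°  [△GSA]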